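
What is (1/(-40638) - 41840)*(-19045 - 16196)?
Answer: 19973352689987/13546 ≈ 1.4745e+9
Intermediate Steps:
(1/(-40638) - 41840)*(-19045 - 16196) = (-1/40638 - 41840)*(-35241) = -1700293921/40638*(-35241) = 19973352689987/13546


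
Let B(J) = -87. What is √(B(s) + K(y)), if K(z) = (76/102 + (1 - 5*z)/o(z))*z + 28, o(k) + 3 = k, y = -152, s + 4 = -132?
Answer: √35869704285/7905 ≈ 23.959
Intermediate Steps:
s = -136 (s = -4 - 132 = -136)
o(k) = -3 + k
K(z) = 28 + z*(38/51 + (1 - 5*z)/(-3 + z)) (K(z) = (76/102 + (1 - 5*z)/(-3 + z))*z + 28 = (76*(1/102) + (1 - 5*z)/(-3 + z))*z + 28 = (38/51 + (1 - 5*z)/(-3 + z))*z + 28 = z*(38/51 + (1 - 5*z)/(-3 + z)) + 28 = 28 + z*(38/51 + (1 - 5*z)/(-3 + z)))
√(B(s) + K(y)) = √(-87 + 7*(-612 - 31*(-152)² + 195*(-152))/(51*(-3 - 152))) = √(-87 + (7/51)*(-612 - 31*23104 - 29640)/(-155)) = √(-87 + (7/51)*(-1/155)*(-612 - 716224 - 29640)) = √(-87 + (7/51)*(-1/155)*(-746476)) = √(-87 + 5225332/7905) = √(4537597/7905) = √35869704285/7905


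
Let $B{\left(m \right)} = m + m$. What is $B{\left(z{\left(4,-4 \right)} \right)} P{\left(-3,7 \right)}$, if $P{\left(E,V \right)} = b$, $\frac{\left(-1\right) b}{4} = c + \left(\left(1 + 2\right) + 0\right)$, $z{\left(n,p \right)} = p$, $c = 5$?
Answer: $256$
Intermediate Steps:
$B{\left(m \right)} = 2 m$
$b = -32$ ($b = - 4 \left(5 + \left(\left(1 + 2\right) + 0\right)\right) = - 4 \left(5 + \left(3 + 0\right)\right) = - 4 \left(5 + 3\right) = \left(-4\right) 8 = -32$)
$P{\left(E,V \right)} = -32$
$B{\left(z{\left(4,-4 \right)} \right)} P{\left(-3,7 \right)} = 2 \left(-4\right) \left(-32\right) = \left(-8\right) \left(-32\right) = 256$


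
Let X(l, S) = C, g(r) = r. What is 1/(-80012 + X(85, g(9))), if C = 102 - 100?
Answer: -1/80010 ≈ -1.2498e-5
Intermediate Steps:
C = 2
X(l, S) = 2
1/(-80012 + X(85, g(9))) = 1/(-80012 + 2) = 1/(-80010) = -1/80010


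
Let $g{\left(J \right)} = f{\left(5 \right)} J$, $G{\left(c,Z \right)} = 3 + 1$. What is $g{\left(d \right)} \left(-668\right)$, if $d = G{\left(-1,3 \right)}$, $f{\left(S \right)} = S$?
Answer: $-13360$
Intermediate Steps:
$G{\left(c,Z \right)} = 4$
$d = 4$
$g{\left(J \right)} = 5 J$
$g{\left(d \right)} \left(-668\right) = 5 \cdot 4 \left(-668\right) = 20 \left(-668\right) = -13360$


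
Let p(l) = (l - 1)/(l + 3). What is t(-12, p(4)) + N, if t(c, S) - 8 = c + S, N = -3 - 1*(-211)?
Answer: 1431/7 ≈ 204.43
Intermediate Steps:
p(l) = (-1 + l)/(3 + l)
N = 208 (N = -3 + 211 = 208)
t(c, S) = 8 + S + c (t(c, S) = 8 + (c + S) = 8 + (S + c) = 8 + S + c)
t(-12, p(4)) + N = (8 + (-1 + 4)/(3 + 4) - 12) + 208 = (8 + 3/7 - 12) + 208 = -25/7 + 208 = 1431/7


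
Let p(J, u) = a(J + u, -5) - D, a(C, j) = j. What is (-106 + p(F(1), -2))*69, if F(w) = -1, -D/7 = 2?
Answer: -6693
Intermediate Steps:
D = -14 (D = -7*2 = -14)
p(J, u) = 9 (p(J, u) = -5 - 1*(-14) = -5 + 14 = 9)
(-106 + p(F(1), -2))*69 = (-106 + 9)*69 = -97*69 = -6693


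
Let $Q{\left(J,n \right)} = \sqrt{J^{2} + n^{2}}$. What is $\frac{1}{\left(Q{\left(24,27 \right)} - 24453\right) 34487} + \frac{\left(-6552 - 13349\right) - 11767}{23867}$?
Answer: $- \frac{2502066765219515}{1885715151955456} - \frac{\sqrt{145}}{6873809788416} \approx -1.3269$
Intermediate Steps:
$\frac{1}{\left(Q{\left(24,27 \right)} - 24453\right) 34487} + \frac{\left(-6552 - 13349\right) - 11767}{23867} = \frac{1}{\left(\sqrt{24^{2} + 27^{2}} - 24453\right) 34487} + \frac{\left(-6552 - 13349\right) - 11767}{23867} = \frac{1}{\sqrt{576 + 729} - 24453} \cdot \frac{1}{34487} + \left(-19901 - 11767\right) \frac{1}{23867} = \frac{1}{\sqrt{1305} - 24453} \cdot \frac{1}{34487} - \frac{1092}{823} = \frac{1}{3 \sqrt{145} - 24453} \cdot \frac{1}{34487} - \frac{1092}{823} = \frac{1}{-24453 + 3 \sqrt{145}} \cdot \frac{1}{34487} - \frac{1092}{823} = \frac{1}{34487 \left(-24453 + 3 \sqrt{145}\right)} - \frac{1092}{823} = - \frac{1092}{823} + \frac{1}{34487 \left(-24453 + 3 \sqrt{145}\right)}$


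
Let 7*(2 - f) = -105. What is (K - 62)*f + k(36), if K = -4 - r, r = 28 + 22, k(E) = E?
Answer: -1936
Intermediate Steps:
f = 17 (f = 2 - ⅐*(-105) = 2 + 15 = 17)
r = 50
K = -54 (K = -4 - 1*50 = -4 - 50 = -54)
(K - 62)*f + k(36) = (-54 - 62)*17 + 36 = -116*17 + 36 = -1972 + 36 = -1936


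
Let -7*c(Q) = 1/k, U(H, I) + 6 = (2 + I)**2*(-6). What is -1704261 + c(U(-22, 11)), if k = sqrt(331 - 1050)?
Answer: -1704261 + I*sqrt(719)/5033 ≈ -1.7043e+6 + 0.0053277*I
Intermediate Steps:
k = I*sqrt(719) (k = sqrt(-719) = I*sqrt(719) ≈ 26.814*I)
U(H, I) = -6 - 6*(2 + I)**2 (U(H, I) = -6 + (2 + I)**2*(-6) = -6 - 6*(2 + I)**2)
c(Q) = I*sqrt(719)/5033 (c(Q) = -(-I*sqrt(719)/719)/7 = -(-1)*I*sqrt(719)/5033 = I*sqrt(719)/5033)
-1704261 + c(U(-22, 11)) = -1704261 + I*sqrt(719)/5033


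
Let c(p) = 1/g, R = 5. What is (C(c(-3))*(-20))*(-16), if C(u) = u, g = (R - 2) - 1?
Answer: 160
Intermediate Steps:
g = 2 (g = (5 - 2) - 1 = 3 - 1 = 2)
c(p) = ½ (c(p) = 1/2 = ½)
(C(c(-3))*(-20))*(-16) = ((½)*(-20))*(-16) = -10*(-16) = 160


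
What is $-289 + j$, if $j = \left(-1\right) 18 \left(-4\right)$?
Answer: $-217$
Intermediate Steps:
$j = 72$ ($j = \left(-18\right) \left(-4\right) = 72$)
$-289 + j = -289 + 72 = -217$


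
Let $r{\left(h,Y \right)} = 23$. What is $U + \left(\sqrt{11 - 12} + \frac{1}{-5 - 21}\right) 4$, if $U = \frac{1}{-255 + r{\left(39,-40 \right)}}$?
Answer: $- \frac{477}{3016} + 4 i \approx -0.15816 + 4.0 i$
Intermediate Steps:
$U = - \frac{1}{232}$ ($U = \frac{1}{-255 + 23} = \frac{1}{-232} = - \frac{1}{232} \approx -0.0043103$)
$U + \left(\sqrt{11 - 12} + \frac{1}{-5 - 21}\right) 4 = - \frac{1}{232} + \left(\sqrt{11 - 12} + \frac{1}{-5 - 21}\right) 4 = - \frac{1}{232} + \left(\sqrt{-1} + \frac{1}{-26}\right) 4 = - \frac{1}{232} + \left(i - \frac{1}{26}\right) 4 = - \frac{1}{232} + \left(- \frac{1}{26} + i\right) 4 = - \frac{1}{232} - \left(\frac{2}{13} - 4 i\right) = - \frac{477}{3016} + 4 i$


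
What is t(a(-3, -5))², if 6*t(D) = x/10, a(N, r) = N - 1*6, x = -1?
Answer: 1/3600 ≈ 0.00027778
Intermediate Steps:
a(N, r) = -6 + N (a(N, r) = N - 6 = -6 + N)
t(D) = -1/60 (t(D) = (-1/10)/6 = (-1*⅒)/6 = (⅙)*(-⅒) = -1/60)
t(a(-3, -5))² = (-1/60)² = 1/3600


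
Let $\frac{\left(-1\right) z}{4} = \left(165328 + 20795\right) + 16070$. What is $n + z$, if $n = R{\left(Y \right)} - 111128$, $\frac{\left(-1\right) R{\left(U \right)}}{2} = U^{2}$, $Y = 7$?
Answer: $-919998$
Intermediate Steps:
$R{\left(U \right)} = - 2 U^{2}$
$z = -808772$ ($z = - 4 \left(\left(165328 + 20795\right) + 16070\right) = - 4 \left(186123 + 16070\right) = \left(-4\right) 202193 = -808772$)
$n = -111226$ ($n = - 2 \cdot 7^{2} - 111128 = \left(-2\right) 49 - 111128 = -98 - 111128 = -111226$)
$n + z = -111226 - 808772 = -919998$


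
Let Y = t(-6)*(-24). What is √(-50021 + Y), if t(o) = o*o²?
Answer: I*√44837 ≈ 211.75*I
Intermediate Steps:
t(o) = o³
Y = 5184 (Y = (-6)³*(-24) = -216*(-24) = 5184)
√(-50021 + Y) = √(-50021 + 5184) = √(-44837) = I*√44837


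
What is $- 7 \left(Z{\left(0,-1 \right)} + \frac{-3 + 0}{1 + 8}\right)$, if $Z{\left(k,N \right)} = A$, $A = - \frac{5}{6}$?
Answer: $\frac{49}{6} \approx 8.1667$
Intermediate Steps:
$A = - \frac{5}{6}$ ($A = \left(-5\right) \frac{1}{6} = - \frac{5}{6} \approx -0.83333$)
$Z{\left(k,N \right)} = - \frac{5}{6}$
$- 7 \left(Z{\left(0,-1 \right)} + \frac{-3 + 0}{1 + 8}\right) = - 7 \left(- \frac{5}{6} + \frac{-3 + 0}{1 + 8}\right) = - 7 \left(- \frac{5}{6} - \frac{3}{9}\right) = - 7 \left(- \frac{5}{6} - \frac{1}{3}\right) = \left(-7\right) \left(- \frac{7}{6}\right) = \frac{49}{6}$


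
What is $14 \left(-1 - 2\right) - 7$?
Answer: $-49$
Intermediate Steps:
$14 \left(-1 - 2\right) - 7 = 14 \left(-3\right) - 7 = -42 - 7 = -49$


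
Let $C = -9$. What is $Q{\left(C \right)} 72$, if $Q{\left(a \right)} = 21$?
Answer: $1512$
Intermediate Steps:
$Q{\left(C \right)} 72 = 21 \cdot 72 = 1512$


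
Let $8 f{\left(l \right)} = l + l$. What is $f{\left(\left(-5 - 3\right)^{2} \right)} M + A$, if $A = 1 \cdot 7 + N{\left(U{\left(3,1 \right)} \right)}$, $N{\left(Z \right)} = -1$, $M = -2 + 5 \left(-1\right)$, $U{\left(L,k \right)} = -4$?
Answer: $-106$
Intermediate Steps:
$M = -7$ ($M = -2 - 5 = -7$)
$A = 6$ ($A = 1 \cdot 7 - 1 = 7 - 1 = 6$)
$f{\left(l \right)} = \frac{l}{4}$ ($f{\left(l \right)} = \frac{l + l}{8} = \frac{2 l}{8} = \frac{l}{4}$)
$f{\left(\left(-5 - 3\right)^{2} \right)} M + A = \frac{\left(-5 - 3\right)^{2}}{4} \left(-7\right) + 6 = \frac{\left(-8\right)^{2}}{4} \left(-7\right) + 6 = \frac{1}{4} \cdot 64 \left(-7\right) + 6 = 16 \left(-7\right) + 6 = -112 + 6 = -106$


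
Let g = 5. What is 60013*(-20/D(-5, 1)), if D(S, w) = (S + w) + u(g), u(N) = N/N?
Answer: 1200260/3 ≈ 4.0009e+5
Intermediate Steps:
u(N) = 1
D(S, w) = 1 + S + w (D(S, w) = (S + w) + 1 = 1 + S + w)
60013*(-20/D(-5, 1)) = 60013*(-20/(1 - 5 + 1)) = 60013*(-20/(-3)) = 60013*(-20*(-⅓)) = 60013*(20/3) = 1200260/3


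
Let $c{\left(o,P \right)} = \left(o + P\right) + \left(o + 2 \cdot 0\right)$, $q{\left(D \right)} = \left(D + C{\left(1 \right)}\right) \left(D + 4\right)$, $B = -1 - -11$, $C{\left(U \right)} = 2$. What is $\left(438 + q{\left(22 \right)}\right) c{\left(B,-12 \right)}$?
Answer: $8496$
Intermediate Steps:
$B = 10$ ($B = -1 + 11 = 10$)
$q{\left(D \right)} = \left(2 + D\right) \left(4 + D\right)$ ($q{\left(D \right)} = \left(D + 2\right) \left(D + 4\right) = \left(2 + D\right) \left(4 + D\right)$)
$c{\left(o,P \right)} = P + 2 o$ ($c{\left(o,P \right)} = \left(P + o\right) + \left(o + 0\right) = \left(P + o\right) + o = P + 2 o$)
$\left(438 + q{\left(22 \right)}\right) c{\left(B,-12 \right)} = \left(438 + \left(8 + 22^{2} + 6 \cdot 22\right)\right) \left(-12 + 2 \cdot 10\right) = \left(438 + \left(8 + 484 + 132\right)\right) \left(-12 + 20\right) = \left(438 + 624\right) 8 = 1062 \cdot 8 = 8496$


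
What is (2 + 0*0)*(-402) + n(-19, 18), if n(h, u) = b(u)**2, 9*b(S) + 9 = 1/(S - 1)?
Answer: -18797732/23409 ≈ -803.01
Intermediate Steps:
b(S) = -1 + 1/(9*(-1 + S)) (b(S) = -1 + 1/(9*(S - 1)) = -1 + 1/(9*(-1 + S)))
n(h, u) = (10/9 - u)**2/(-1 + u)**2 (n(h, u) = ((10/9 - u)/(-1 + u))**2 = (10/9 - u)**2/(-1 + u)**2)
(2 + 0*0)*(-402) + n(-19, 18) = (2 + 0*0)*(-402) + (-10 + 9*18)**2/(81*(-1 + 18)**2) = (2 + 0)*(-402) + (1/81)*(-10 + 162)**2/17**2 = 2*(-402) + (1/81)*(1/289)*152**2 = -804 + (1/81)*(1/289)*23104 = -804 + 23104/23409 = -18797732/23409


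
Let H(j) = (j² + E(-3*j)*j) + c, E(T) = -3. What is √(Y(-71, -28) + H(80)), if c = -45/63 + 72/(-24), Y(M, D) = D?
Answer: √300286/7 ≈ 78.283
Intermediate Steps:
c = -26/7 (c = -45*1/63 + 72*(-1/24) = -5/7 - 3 = -26/7 ≈ -3.7143)
H(j) = -26/7 + j² - 3*j (H(j) = (j² - 3*j) - 26/7 = -26/7 + j² - 3*j)
√(Y(-71, -28) + H(80)) = √(-28 + (-26/7 + 80² - 3*80)) = √(-28 + (-26/7 + 6400 - 240)) = √(-28 + 43094/7) = √(42898/7) = √300286/7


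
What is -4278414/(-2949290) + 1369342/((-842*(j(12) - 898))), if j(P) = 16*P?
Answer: 71542374199/19056644990 ≈ 3.7542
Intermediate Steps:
-4278414/(-2949290) + 1369342/((-842*(j(12) - 898))) = -4278414/(-2949290) + 1369342/((-842*(16*12 - 898))) = -4278414*(-1/2949290) + 1369342/((-842*(192 - 898))) = 93009/64115 + 1369342/((-842*(-706))) = 93009/64115 + 1369342/594452 = 93009/64115 + 1369342*(1/594452) = 93009/64115 + 684671/297226 = 71542374199/19056644990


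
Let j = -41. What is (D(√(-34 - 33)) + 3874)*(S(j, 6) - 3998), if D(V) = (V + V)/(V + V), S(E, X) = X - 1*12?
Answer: -15515500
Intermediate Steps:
S(E, X) = -12 + X (S(E, X) = X - 12 = -12 + X)
D(V) = 1 (D(V) = (2*V)/((2*V)) = (2*V)*(1/(2*V)) = 1)
(D(√(-34 - 33)) + 3874)*(S(j, 6) - 3998) = (1 + 3874)*((-12 + 6) - 3998) = 3875*(-6 - 3998) = 3875*(-4004) = -15515500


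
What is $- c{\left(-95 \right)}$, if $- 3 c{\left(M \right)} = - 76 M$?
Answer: $\frac{7220}{3} \approx 2406.7$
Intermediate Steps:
$c{\left(M \right)} = \frac{76 M}{3}$ ($c{\left(M \right)} = - \frac{\left(-76\right) M}{3} = \frac{76 M}{3}$)
$- c{\left(-95 \right)} = - \frac{76 \left(-95\right)}{3} = \left(-1\right) \left(- \frac{7220}{3}\right) = \frac{7220}{3}$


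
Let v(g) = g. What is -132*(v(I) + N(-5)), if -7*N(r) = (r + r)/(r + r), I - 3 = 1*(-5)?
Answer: 1980/7 ≈ 282.86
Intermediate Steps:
I = -2 (I = 3 + 1*(-5) = 3 - 5 = -2)
N(r) = -⅐ (N(r) = -(r + r)/(7*(r + r)) = -2*r/(7*(2*r)) = -2*r*1/(2*r)/7 = -⅐*1 = -⅐)
-132*(v(I) + N(-5)) = -132*(-2 - ⅐) = -132*(-15/7) = 1980/7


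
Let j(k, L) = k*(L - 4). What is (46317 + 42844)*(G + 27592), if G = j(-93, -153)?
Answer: 3761970073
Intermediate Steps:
j(k, L) = k*(-4 + L)
G = 14601 (G = -93*(-4 - 153) = -93*(-157) = 14601)
(46317 + 42844)*(G + 27592) = (46317 + 42844)*(14601 + 27592) = 89161*42193 = 3761970073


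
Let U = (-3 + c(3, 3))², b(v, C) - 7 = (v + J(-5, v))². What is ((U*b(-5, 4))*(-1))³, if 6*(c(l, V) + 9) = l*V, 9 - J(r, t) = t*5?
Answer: -817190578951488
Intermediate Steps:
J(r, t) = 9 - 5*t (J(r, t) = 9 - t*5 = 9 - 5*t)
c(l, V) = -9 + V*l/6 (c(l, V) = -9 + (l*V)/6 = -9 + (V*l)/6 = -9 + V*l/6)
b(v, C) = 7 + (9 - 4*v)² (b(v, C) = 7 + (v + (9 - 5*v))² = 7 + (9 - 4*v)²)
U = 441/4 (U = (-3 + (-9 + (⅙)*3*3))² = (-3 + (-9 + 3/2))² = (-3 - 15/2)² = (-21/2)² = 441/4 ≈ 110.25)
((U*b(-5, 4))*(-1))³ = ((441*(7 + (-9 + 4*(-5))²)/4)*(-1))³ = ((441*(7 + (-9 - 20)²)/4)*(-1))³ = ((441*(7 + (-29)²)/4)*(-1))³ = ((441*(7 + 841)/4)*(-1))³ = (((441/4)*848)*(-1))³ = (93492*(-1))³ = (-93492)³ = -817190578951488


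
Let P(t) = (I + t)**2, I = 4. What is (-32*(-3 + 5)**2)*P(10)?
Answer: -25088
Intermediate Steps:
P(t) = (4 + t)**2
(-32*(-3 + 5)**2)*P(10) = (-32*(-3 + 5)**2)*(4 + 10)**2 = -32*2**2*14**2 = -32*4*196 = -128*196 = -25088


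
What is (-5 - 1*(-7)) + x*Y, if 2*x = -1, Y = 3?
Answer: 1/2 ≈ 0.50000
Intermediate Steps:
x = -1/2 (x = (1/2)*(-1) = -1/2 ≈ -0.50000)
(-5 - 1*(-7)) + x*Y = (-5 - 1*(-7)) - 1/2*3 = (-5 + 7) - 3/2 = 2 - 3/2 = 1/2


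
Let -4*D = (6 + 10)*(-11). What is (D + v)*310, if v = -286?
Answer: -75020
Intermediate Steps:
D = 44 (D = -(6 + 10)*(-11)/4 = -4*(-11) = -1/4*(-176) = 44)
(D + v)*310 = (44 - 286)*310 = -242*310 = -75020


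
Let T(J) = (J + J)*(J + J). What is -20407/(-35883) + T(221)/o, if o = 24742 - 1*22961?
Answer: 542045483/4915971 ≈ 110.26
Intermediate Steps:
T(J) = 4*J² (T(J) = (2*J)*(2*J) = 4*J²)
o = 1781 (o = 24742 - 22961 = 1781)
-20407/(-35883) + T(221)/o = -20407/(-35883) + (4*221²)/1781 = -20407*(-1/35883) + (4*48841)*(1/1781) = 20407/35883 + 195364*(1/1781) = 20407/35883 + 15028/137 = 542045483/4915971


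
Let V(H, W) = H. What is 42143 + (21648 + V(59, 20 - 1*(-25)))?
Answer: 63850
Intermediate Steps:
42143 + (21648 + V(59, 20 - 1*(-25))) = 42143 + (21648 + 59) = 42143 + 21707 = 63850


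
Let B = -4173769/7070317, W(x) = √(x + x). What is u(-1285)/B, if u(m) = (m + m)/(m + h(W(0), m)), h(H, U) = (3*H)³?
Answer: -14140634/4173769 ≈ -3.3880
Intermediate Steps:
W(x) = √2*√x (W(x) = √(2*x) = √2*√x)
h(H, U) = 27*H³
u(m) = 2 (u(m) = (m + m)/(m + 27*(√2*√0)³) = (2*m)/(m + 27*(√2*0)³) = (2*m)/(m + 27*0³) = (2*m)/(m + 27*0) = (2*m)/(m + 0) = (2*m)/m = 2)
B = -4173769/7070317 (B = -4173769*1/7070317 = -4173769/7070317 ≈ -0.59032)
u(-1285)/B = 2/(-4173769/7070317) = 2*(-7070317/4173769) = -14140634/4173769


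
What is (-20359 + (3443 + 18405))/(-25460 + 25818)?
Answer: 1489/358 ≈ 4.1592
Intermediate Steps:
(-20359 + (3443 + 18405))/(-25460 + 25818) = (-20359 + 21848)/358 = 1489*(1/358) = 1489/358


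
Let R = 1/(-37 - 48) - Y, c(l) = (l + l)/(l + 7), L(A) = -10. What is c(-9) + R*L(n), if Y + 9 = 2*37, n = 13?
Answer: 11205/17 ≈ 659.12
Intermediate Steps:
Y = 65 (Y = -9 + 2*37 = -9 + 74 = 65)
c(l) = 2*l/(7 + l) (c(l) = (2*l)/(7 + l) = 2*l/(7 + l))
R = -5526/85 (R = 1/(-37 - 48) - 1*65 = 1/(-85) - 65 = -1/85 - 65 = -5526/85 ≈ -65.012)
c(-9) + R*L(n) = 2*(-9)/(7 - 9) - 5526/85*(-10) = 2*(-9)/(-2) + 11052/17 = 2*(-9)*(-1/2) + 11052/17 = 9 + 11052/17 = 11205/17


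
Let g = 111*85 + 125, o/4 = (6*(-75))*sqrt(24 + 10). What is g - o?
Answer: 9560 + 1800*sqrt(34) ≈ 20056.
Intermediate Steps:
o = -1800*sqrt(34) (o = 4*((6*(-75))*sqrt(24 + 10)) = 4*(-450*sqrt(34)) = -1800*sqrt(34) ≈ -10496.)
g = 9560 (g = 9435 + 125 = 9560)
g - o = 9560 - (-1800)*sqrt(34) = 9560 + 1800*sqrt(34)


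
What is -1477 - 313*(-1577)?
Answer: 492124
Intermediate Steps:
-1477 - 313*(-1577) = -1477 + 493601 = 492124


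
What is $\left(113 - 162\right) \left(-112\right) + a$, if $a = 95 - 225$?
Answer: $5358$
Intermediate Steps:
$a = -130$ ($a = 95 - 225 = -130$)
$\left(113 - 162\right) \left(-112\right) + a = \left(113 - 162\right) \left(-112\right) - 130 = \left(-49\right) \left(-112\right) - 130 = 5488 - 130 = 5358$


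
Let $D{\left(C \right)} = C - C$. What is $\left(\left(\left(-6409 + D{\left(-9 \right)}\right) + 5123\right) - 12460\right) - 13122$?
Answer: $-26868$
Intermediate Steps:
$D{\left(C \right)} = 0$
$\left(\left(\left(-6409 + D{\left(-9 \right)}\right) + 5123\right) - 12460\right) - 13122 = \left(\left(\left(-6409 + 0\right) + 5123\right) - 12460\right) - 13122 = \left(\left(-6409 + 5123\right) - 12460\right) - 13122 = \left(-1286 - 12460\right) - 13122 = -13746 - 13122 = -26868$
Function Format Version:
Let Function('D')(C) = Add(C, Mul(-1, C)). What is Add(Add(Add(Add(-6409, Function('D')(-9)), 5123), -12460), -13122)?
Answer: -26868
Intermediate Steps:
Function('D')(C) = 0
Add(Add(Add(Add(-6409, Function('D')(-9)), 5123), -12460), -13122) = Add(Add(Add(Add(-6409, 0), 5123), -12460), -13122) = Add(Add(Add(-6409, 5123), -12460), -13122) = Add(Add(-1286, -12460), -13122) = Add(-13746, -13122) = -26868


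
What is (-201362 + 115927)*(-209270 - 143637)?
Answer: 30150609545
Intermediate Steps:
(-201362 + 115927)*(-209270 - 143637) = -85435*(-352907) = 30150609545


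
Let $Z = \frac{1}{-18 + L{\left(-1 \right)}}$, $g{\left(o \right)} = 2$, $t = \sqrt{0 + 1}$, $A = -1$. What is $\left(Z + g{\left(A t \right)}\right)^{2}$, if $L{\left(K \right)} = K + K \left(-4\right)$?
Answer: $\frac{841}{225} \approx 3.7378$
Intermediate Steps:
$t = 1$ ($t = \sqrt{1} = 1$)
$L{\left(K \right)} = - 3 K$ ($L{\left(K \right)} = K - 4 K = - 3 K$)
$Z = - \frac{1}{15}$ ($Z = \frac{1}{-18 - -3} = \frac{1}{-18 + 3} = \frac{1}{-15} = - \frac{1}{15} \approx -0.066667$)
$\left(Z + g{\left(A t \right)}\right)^{2} = \left(- \frac{1}{15} + 2\right)^{2} = \left(\frac{29}{15}\right)^{2} = \frac{841}{225}$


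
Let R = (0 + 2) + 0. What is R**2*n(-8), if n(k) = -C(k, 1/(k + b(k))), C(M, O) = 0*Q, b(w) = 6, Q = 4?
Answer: 0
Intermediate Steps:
R = 2 (R = 2 + 0 = 2)
C(M, O) = 0 (C(M, O) = 0*4 = 0)
n(k) = 0 (n(k) = -1*0 = 0)
R**2*n(-8) = 2**2*0 = 4*0 = 0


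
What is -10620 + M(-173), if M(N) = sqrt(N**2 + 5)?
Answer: -10620 + 3*sqrt(3326) ≈ -10447.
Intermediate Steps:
M(N) = sqrt(5 + N**2)
-10620 + M(-173) = -10620 + sqrt(5 + (-173)**2) = -10620 + sqrt(5 + 29929) = -10620 + sqrt(29934) = -10620 + 3*sqrt(3326)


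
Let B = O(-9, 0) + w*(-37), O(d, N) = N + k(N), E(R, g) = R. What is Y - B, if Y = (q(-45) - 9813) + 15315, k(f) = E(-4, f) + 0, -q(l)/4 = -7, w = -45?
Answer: 3869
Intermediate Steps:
q(l) = 28 (q(l) = -4*(-7) = 28)
k(f) = -4 (k(f) = -4 + 0 = -4)
O(d, N) = -4 + N (O(d, N) = N - 4 = -4 + N)
Y = 5530 (Y = (28 - 9813) + 15315 = -9785 + 15315 = 5530)
B = 1661 (B = (-4 + 0) - 45*(-37) = -4 + 1665 = 1661)
Y - B = 5530 - 1*1661 = 5530 - 1661 = 3869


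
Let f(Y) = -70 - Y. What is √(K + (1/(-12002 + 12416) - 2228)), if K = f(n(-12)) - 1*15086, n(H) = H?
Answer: I*√330832322/138 ≈ 131.8*I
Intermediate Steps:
K = -15144 (K = (-70 - 1*(-12)) - 1*15086 = (-70 + 12) - 15086 = -58 - 15086 = -15144)
√(K + (1/(-12002 + 12416) - 2228)) = √(-15144 + (1/(-12002 + 12416) - 2228)) = √(-15144 + (1/414 - 2228)) = √(-15144 - 922391/414) = √(-7192007/414) = I*√330832322/138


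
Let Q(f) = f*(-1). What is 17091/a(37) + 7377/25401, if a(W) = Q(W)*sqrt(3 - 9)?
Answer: 2459/8467 + 5697*I*sqrt(6)/74 ≈ 0.29042 + 188.58*I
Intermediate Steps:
Q(f) = -f
a(W) = -I*W*sqrt(6) (a(W) = (-W)*sqrt(3 - 9) = (-W)*sqrt(-6) = (-W)*(I*sqrt(6)) = -I*W*sqrt(6))
17091/a(37) + 7377/25401 = 17091/((-1*I*37*sqrt(6))) + 7377/25401 = 17091/((-37*I*sqrt(6))) + 7377*(1/25401) = 17091*(I*sqrt(6)/222) + 2459/8467 = 5697*I*sqrt(6)/74 + 2459/8467 = 2459/8467 + 5697*I*sqrt(6)/74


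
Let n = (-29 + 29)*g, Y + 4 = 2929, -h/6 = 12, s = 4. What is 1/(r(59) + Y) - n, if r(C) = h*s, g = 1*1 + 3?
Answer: 1/2637 ≈ 0.00037922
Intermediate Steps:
g = 4 (g = 1 + 3 = 4)
h = -72 (h = -6*12 = -72)
r(C) = -288 (r(C) = -72*4 = -288)
Y = 2925 (Y = -4 + 2929 = 2925)
n = 0 (n = (-29 + 29)*4 = 0*4 = 0)
1/(r(59) + Y) - n = 1/(-288 + 2925) - 1*0 = 1/2637 + 0 = 1/2637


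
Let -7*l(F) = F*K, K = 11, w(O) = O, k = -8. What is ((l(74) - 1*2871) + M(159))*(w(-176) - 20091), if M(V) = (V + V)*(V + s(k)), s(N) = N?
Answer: -6388462405/7 ≈ -9.1264e+8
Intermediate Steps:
l(F) = -11*F/7 (l(F) = -F*11/7 = -11*F/7)
M(V) = 2*V*(-8 + V) (M(V) = (V + V)*(V - 8) = (2*V)*(-8 + V) = 2*V*(-8 + V))
((l(74) - 1*2871) + M(159))*(w(-176) - 20091) = ((-11/7*74 - 1*2871) + 2*159*(-8 + 159))*(-176 - 20091) = ((-814/7 - 2871) + 2*159*151)*(-20267) = (-20911/7 + 48018)*(-20267) = (315215/7)*(-20267) = -6388462405/7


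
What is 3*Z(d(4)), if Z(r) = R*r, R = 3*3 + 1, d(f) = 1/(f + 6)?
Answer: 3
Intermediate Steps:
d(f) = 1/(6 + f)
R = 10 (R = 9 + 1 = 10)
Z(r) = 10*r
3*Z(d(4)) = 3*(10/(6 + 4)) = 3*(10/10) = 3*(10*(⅒)) = 3*1 = 3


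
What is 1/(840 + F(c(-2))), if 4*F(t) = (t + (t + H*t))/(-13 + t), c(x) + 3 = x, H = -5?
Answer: 24/20155 ≈ 0.0011908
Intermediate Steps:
c(x) = -3 + x
F(t) = -3*t/(4*(-13 + t)) (F(t) = ((t + (t - 5*t))/(-13 + t))/4 = ((t - 4*t)/(-13 + t))/4 = ((-3*t)/(-13 + t))/4 = (-3*t/(-13 + t))/4 = -3*t/(4*(-13 + t)))
1/(840 + F(c(-2))) = 1/(840 - 3*(-3 - 2)/(-52 + 4*(-3 - 2))) = 1/(840 - 3*(-5)/(-52 + 4*(-5))) = 1/(840 - 3*(-5)/(-52 - 20)) = 1/(840 - 3*(-5)/(-72)) = 1/(840 - 3*(-5)*(-1/72)) = 1/(840 - 5/24) = 1/(20155/24) = 24/20155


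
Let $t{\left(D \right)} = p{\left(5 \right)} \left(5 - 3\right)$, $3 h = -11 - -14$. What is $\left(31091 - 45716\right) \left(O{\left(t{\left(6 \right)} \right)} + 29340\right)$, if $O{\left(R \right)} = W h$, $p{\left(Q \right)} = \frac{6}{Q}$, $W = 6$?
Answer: $-429185250$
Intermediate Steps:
$h = 1$ ($h = \frac{-11 - -14}{3} = \frac{-11 + 14}{3} = \frac{1}{3} \cdot 3 = 1$)
$t{\left(D \right)} = \frac{12}{5}$ ($t{\left(D \right)} = \frac{6}{5} \left(5 - 3\right) = 6 \cdot \frac{1}{5} \cdot 2 = \frac{6}{5} \cdot 2 = \frac{12}{5}$)
$O{\left(R \right)} = 6$ ($O{\left(R \right)} = 6 \cdot 1 = 6$)
$\left(31091 - 45716\right) \left(O{\left(t{\left(6 \right)} \right)} + 29340\right) = \left(31091 - 45716\right) \left(6 + 29340\right) = \left(-14625\right) 29346 = -429185250$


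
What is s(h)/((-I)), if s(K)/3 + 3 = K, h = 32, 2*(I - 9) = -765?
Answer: 58/249 ≈ 0.23293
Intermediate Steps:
I = -747/2 (I = 9 + (½)*(-765) = 9 - 765/2 = -747/2 ≈ -373.50)
s(K) = -9 + 3*K
s(h)/((-I)) = (-9 + 3*32)/((-1*(-747/2))) = (-9 + 96)/(747/2) = 87*(2/747) = 58/249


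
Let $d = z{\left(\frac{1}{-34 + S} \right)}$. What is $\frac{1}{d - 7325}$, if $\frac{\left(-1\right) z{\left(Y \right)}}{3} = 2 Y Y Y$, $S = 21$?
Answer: $- \frac{2197}{16093019} \approx -0.00013652$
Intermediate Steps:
$z{\left(Y \right)} = - 6 Y^{3}$ ($z{\left(Y \right)} = - 3 \cdot 2 Y Y Y = - 3 \cdot 2 Y Y^{2} = - 3 \cdot 2 Y^{3} = - 6 Y^{3}$)
$d = \frac{6}{2197}$ ($d = - 6 \left(\frac{1}{-34 + 21}\right)^{3} = - 6 \left(\frac{1}{-13}\right)^{3} = - 6 \left(- \frac{1}{13}\right)^{3} = \left(-6\right) \left(- \frac{1}{2197}\right) = \frac{6}{2197} \approx 0.002731$)
$\frac{1}{d - 7325} = \frac{1}{\frac{6}{2197} - 7325} = \frac{1}{- \frac{16093019}{2197}} = - \frac{2197}{16093019}$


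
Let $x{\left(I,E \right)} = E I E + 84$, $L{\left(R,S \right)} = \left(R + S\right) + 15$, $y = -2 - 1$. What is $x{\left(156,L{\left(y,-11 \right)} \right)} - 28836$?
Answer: $-28596$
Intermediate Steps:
$y = -3$ ($y = -2 - 1 = -3$)
$L{\left(R,S \right)} = 15 + R + S$
$x{\left(I,E \right)} = 84 + I E^{2}$ ($x{\left(I,E \right)} = I E^{2} + 84 = 84 + I E^{2}$)
$x{\left(156,L{\left(y,-11 \right)} \right)} - 28836 = \left(84 + 156 \left(15 - 3 - 11\right)^{2}\right) - 28836 = \left(84 + 156 \cdot 1^{2}\right) - 28836 = \left(84 + 156 \cdot 1\right) - 28836 = \left(84 + 156\right) - 28836 = 240 - 28836 = -28596$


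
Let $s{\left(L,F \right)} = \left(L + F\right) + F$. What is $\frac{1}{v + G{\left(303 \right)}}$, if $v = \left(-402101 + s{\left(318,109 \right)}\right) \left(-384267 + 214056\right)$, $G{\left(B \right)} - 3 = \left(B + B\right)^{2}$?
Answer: $\frac{1}{68351147454} \approx 1.463 \cdot 10^{-11}$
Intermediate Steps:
$s{\left(L,F \right)} = L + 2 F$ ($s{\left(L,F \right)} = \left(F + L\right) + F = L + 2 F$)
$G{\left(B \right)} = 3 + 4 B^{2}$ ($G{\left(B \right)} = 3 + \left(B + B\right)^{2} = 3 + \left(2 B\right)^{2} = 3 + 4 B^{2}$)
$v = 68350780215$ ($v = \left(-402101 + \left(318 + 2 \cdot 109\right)\right) \left(-384267 + 214056\right) = \left(-402101 + \left(318 + 218\right)\right) \left(-170211\right) = \left(-402101 + 536\right) \left(-170211\right) = \left(-401565\right) \left(-170211\right) = 68350780215$)
$\frac{1}{v + G{\left(303 \right)}} = \frac{1}{68350780215 + \left(3 + 4 \cdot 303^{2}\right)} = \frac{1}{68350780215 + \left(3 + 4 \cdot 91809\right)} = \frac{1}{68350780215 + \left(3 + 367236\right)} = \frac{1}{68350780215 + 367239} = \frac{1}{68351147454}$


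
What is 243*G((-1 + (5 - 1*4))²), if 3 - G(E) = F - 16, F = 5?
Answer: 3402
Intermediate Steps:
G(E) = 14 (G(E) = 3 - (5 - 16) = 3 - 1*(-11) = 3 + 11 = 14)
243*G((-1 + (5 - 1*4))²) = 243*14 = 3402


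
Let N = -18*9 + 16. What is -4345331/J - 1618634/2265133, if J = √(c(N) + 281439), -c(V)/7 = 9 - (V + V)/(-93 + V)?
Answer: -1618634/2265133 - 4345331*√4018241753/33625454 ≈ -8192.4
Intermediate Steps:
N = -146 (N = -162 + 16 = -146)
c(V) = -63 + 14*V/(-93 + V) (c(V) = -7*(9 - (V + V)/(-93 + V)) = -7*(9 - 2*V/(-93 + V)) = -63 + 14*V/(-93 + V))
J = 2*√4018241753/239 (J = √(7*(837 - 7*(-146))/(-93 - 146) + 281439) = √(7*(837 + 1022)/(-239) + 281439) = √(7*(-1/239)*1859 + 281439) = √(-13013/239 + 281439) = √(67250908/239) = 2*√4018241753/239 ≈ 530.46)
-4345331/J - 1618634/2265133 = -4345331*√4018241753/33625454 - 1618634/2265133 = -1618634/2265133 - 4345331*√4018241753/33625454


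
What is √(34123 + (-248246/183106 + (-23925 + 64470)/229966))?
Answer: √125002657627659636961598/1914007018 ≈ 184.72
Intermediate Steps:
√(34123 + (-248246/183106 + (-23925 + 64470)/229966)) = √(34123 + (-248246*1/183106 + 40545*(1/229966))) = √(34123 + (-124123/91553 + 40545/229966)) = √(34123 - 2257459403/1914007018) = √(65309404015811/1914007018) = √125002657627659636961598/1914007018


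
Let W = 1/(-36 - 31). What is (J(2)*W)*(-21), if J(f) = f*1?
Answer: 42/67 ≈ 0.62687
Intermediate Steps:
J(f) = f
W = -1/67 (W = 1/(-67) = -1/67 ≈ -0.014925)
(J(2)*W)*(-21) = (2*(-1/67))*(-21) = -2/67*(-21) = 42/67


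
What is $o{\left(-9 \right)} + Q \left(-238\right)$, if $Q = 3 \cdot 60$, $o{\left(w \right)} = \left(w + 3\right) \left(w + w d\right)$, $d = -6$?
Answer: $-43110$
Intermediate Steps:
$o{\left(w \right)} = - 5 w \left(3 + w\right)$ ($o{\left(w \right)} = \left(w + 3\right) \left(w + w \left(-6\right)\right) = \left(3 + w\right) \left(w - 6 w\right) = \left(3 + w\right) \left(- 5 w\right) = - 5 w \left(3 + w\right)$)
$Q = 180$
$o{\left(-9 \right)} + Q \left(-238\right) = \left(-5\right) \left(-9\right) \left(3 - 9\right) + 180 \left(-238\right) = \left(-5\right) \left(-9\right) \left(-6\right) - 42840 = -270 - 42840 = -43110$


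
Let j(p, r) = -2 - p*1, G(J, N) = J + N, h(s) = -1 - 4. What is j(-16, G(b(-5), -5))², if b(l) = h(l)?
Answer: 196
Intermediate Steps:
h(s) = -5
b(l) = -5
j(p, r) = -2 - p
j(-16, G(b(-5), -5))² = (-2 - 1*(-16))² = (-2 + 16)² = 14² = 196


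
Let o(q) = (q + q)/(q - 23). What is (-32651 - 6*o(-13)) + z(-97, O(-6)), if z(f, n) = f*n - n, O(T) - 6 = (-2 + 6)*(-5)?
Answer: -93850/3 ≈ -31283.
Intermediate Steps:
O(T) = -14 (O(T) = 6 + (-2 + 6)*(-5) = 6 + 4*(-5) = 6 - 20 = -14)
o(q) = 2*q/(-23 + q) (o(q) = (2*q)/(-23 + q) = 2*q/(-23 + q))
z(f, n) = -n + f*n
(-32651 - 6*o(-13)) + z(-97, O(-6)) = (-32651 - 12*(-13)/(-23 - 13)) - 14*(-1 - 97) = (-32651 - 12*(-13)/(-36)) - 14*(-98) = (-32651 - 12*(-13)*(-1)/36) + 1372 = (-32651 - 6*13/18) + 1372 = (-32651 - 13/3) + 1372 = -97966/3 + 1372 = -93850/3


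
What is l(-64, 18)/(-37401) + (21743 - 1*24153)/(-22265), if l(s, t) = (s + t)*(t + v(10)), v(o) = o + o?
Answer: 25811126/166546653 ≈ 0.15498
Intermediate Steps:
v(o) = 2*o
l(s, t) = (20 + t)*(s + t) (l(s, t) = (s + t)*(t + 2*10) = (s + t)*(t + 20) = (s + t)*(20 + t) = (20 + t)*(s + t))
l(-64, 18)/(-37401) + (21743 - 1*24153)/(-22265) = (18² + 20*(-64) + 20*18 - 64*18)/(-37401) + (21743 - 1*24153)/(-22265) = (324 - 1280 + 360 - 1152)*(-1/37401) + (21743 - 24153)*(-1/22265) = -1748*(-1/37401) - 2410*(-1/22265) = 1748/37401 + 482/4453 = 25811126/166546653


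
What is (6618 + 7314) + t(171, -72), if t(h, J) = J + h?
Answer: 14031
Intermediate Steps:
(6618 + 7314) + t(171, -72) = (6618 + 7314) + (-72 + 171) = 13932 + 99 = 14031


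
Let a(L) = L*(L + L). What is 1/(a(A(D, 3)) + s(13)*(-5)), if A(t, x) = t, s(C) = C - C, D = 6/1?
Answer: 1/72 ≈ 0.013889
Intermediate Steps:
D = 6 (D = 6*1 = 6)
s(C) = 0
a(L) = 2*L**2 (a(L) = L*(2*L) = 2*L**2)
1/(a(A(D, 3)) + s(13)*(-5)) = 1/(2*6**2 + 0*(-5)) = 1/(2*36 + 0) = 1/(72 + 0) = 1/72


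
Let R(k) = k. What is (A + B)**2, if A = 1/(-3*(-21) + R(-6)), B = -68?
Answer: 15015625/3249 ≈ 4621.6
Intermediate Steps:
A = 1/57 (A = 1/(-3*(-21) - 6) = 1/(63 - 6) = 1/57 ≈ 0.017544)
(A + B)**2 = (1/57 - 68)**2 = (-3875/57)**2 = 15015625/3249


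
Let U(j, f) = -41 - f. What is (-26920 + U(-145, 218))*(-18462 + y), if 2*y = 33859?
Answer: 83303635/2 ≈ 4.1652e+7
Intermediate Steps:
y = 33859/2 (y = (1/2)*33859 = 33859/2 ≈ 16930.)
(-26920 + U(-145, 218))*(-18462 + y) = (-26920 + (-41 - 1*218))*(-18462 + 33859/2) = (-26920 + (-41 - 218))*(-3065/2) = (-26920 - 259)*(-3065/2) = -27179*(-3065/2) = 83303635/2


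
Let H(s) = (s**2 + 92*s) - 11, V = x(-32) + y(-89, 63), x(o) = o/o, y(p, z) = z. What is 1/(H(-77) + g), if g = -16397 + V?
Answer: -1/17499 ≈ -5.7146e-5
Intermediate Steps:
x(o) = 1
V = 64 (V = 1 + 63 = 64)
g = -16333 (g = -16397 + 64 = -16333)
H(s) = -11 + s**2 + 92*s
1/(H(-77) + g) = 1/((-11 + (-77)**2 + 92*(-77)) - 16333) = 1/((-11 + 5929 - 7084) - 16333) = 1/(-1166 - 16333) = 1/(-17499) = -1/17499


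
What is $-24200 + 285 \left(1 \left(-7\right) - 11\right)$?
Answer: $-29330$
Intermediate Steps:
$-24200 + 285 \left(1 \left(-7\right) - 11\right) = -24200 + 285 \left(-7 - 11\right) = -24200 + 285 \left(-18\right) = -24200 - 5130 = -29330$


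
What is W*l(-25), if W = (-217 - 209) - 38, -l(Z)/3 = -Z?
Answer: 34800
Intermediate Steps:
l(Z) = 3*Z (l(Z) = -(-3)*Z = 3*Z)
W = -464 (W = -426 - 38 = -464)
W*l(-25) = -1392*(-25) = -464*(-75) = 34800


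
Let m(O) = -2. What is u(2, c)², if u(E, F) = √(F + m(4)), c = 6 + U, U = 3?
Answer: 7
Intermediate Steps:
c = 9 (c = 6 + 3 = 9)
u(E, F) = √(-2 + F) (u(E, F) = √(F - 2) = √(-2 + F))
u(2, c)² = (√(-2 + 9))² = (√7)² = 7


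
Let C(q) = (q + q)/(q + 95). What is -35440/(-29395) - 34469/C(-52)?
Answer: 8714396945/611416 ≈ 14253.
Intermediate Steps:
C(q) = 2*q/(95 + q) (C(q) = (2*q)/(95 + q) = 2*q/(95 + q))
-35440/(-29395) - 34469/C(-52) = -35440/(-29395) - 34469/(2*(-52)/(95 - 52)) = -35440*(-1/29395) - 34469/(2*(-52)/43) = 7088/5879 - 34469/(2*(-52)*(1/43)) = 7088/5879 - 34469/(-104/43) = 7088/5879 - 34469*(-43/104) = 7088/5879 + 1482167/104 = 8714396945/611416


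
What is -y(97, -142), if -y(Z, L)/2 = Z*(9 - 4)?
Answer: 970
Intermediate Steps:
y(Z, L) = -10*Z (y(Z, L) = -2*Z*(9 - 4) = -2*Z*5 = -10*Z)
-y(97, -142) = -(-10)*97 = -1*(-970) = 970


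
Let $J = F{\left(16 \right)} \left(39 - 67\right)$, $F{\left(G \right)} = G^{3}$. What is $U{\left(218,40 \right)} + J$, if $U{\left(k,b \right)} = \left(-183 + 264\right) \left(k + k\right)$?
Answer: $-79372$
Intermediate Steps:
$U{\left(k,b \right)} = 162 k$ ($U{\left(k,b \right)} = 81 \cdot 2 k = 162 k$)
$J = -114688$ ($J = 16^{3} \left(39 - 67\right) = 4096 \left(-28\right) = -114688$)
$U{\left(218,40 \right)} + J = 162 \cdot 218 - 114688 = 35316 - 114688 = -79372$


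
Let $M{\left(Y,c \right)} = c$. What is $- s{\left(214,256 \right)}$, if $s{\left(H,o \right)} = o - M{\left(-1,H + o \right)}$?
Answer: $214$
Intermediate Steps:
$s{\left(H,o \right)} = - H$ ($s{\left(H,o \right)} = o - \left(H + o\right) = - H$)
$- s{\left(214,256 \right)} = - \left(-1\right) 214 = \left(-1\right) \left(-214\right) = 214$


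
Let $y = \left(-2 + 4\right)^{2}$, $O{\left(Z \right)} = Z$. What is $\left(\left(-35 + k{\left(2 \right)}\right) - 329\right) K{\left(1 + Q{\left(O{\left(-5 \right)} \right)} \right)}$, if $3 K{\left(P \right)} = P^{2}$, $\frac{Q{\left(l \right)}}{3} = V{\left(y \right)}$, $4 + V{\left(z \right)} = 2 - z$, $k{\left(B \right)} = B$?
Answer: $- \frac{104618}{3} \approx -34873.0$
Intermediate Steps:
$y = 4$ ($y = 2^{2} = 4$)
$V{\left(z \right)} = -2 - z$ ($V{\left(z \right)} = -4 - \left(-2 + z\right) = -2 - z$)
$Q{\left(l \right)} = -18$ ($Q{\left(l \right)} = 3 \left(-2 - 4\right) = 3 \left(-6\right) = -18$)
$K{\left(P \right)} = \frac{P^{2}}{3}$
$\left(\left(-35 + k{\left(2 \right)}\right) - 329\right) K{\left(1 + Q{\left(O{\left(-5 \right)} \right)} \right)} = \left(\left(-35 + 2\right) - 329\right) \frac{\left(1 - 18\right)^{2}}{3} = \left(-33 - 329\right) \frac{\left(-17\right)^{2}}{3} = - 362 \cdot \frac{1}{3} \cdot 289 = \left(-362\right) \frac{289}{3} = - \frac{104618}{3}$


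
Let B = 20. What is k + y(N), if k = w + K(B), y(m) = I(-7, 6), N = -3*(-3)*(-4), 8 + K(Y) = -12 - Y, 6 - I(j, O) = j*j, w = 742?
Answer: 659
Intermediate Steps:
I(j, O) = 6 - j² (I(j, O) = 6 - j*j = 6 - j²)
K(Y) = -20 - Y (K(Y) = -8 + (-12 - Y) = -20 - Y)
N = -36 (N = 9*(-4) = -36)
y(m) = -43 (y(m) = 6 - 1*(-7)² = 6 - 1*49 = 6 - 49 = -43)
k = 702 (k = 742 + (-20 - 1*20) = 742 + (-20 - 20) = 742 - 40 = 702)
k + y(N) = 702 - 43 = 659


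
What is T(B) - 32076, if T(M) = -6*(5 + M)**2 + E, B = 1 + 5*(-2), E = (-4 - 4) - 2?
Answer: -32182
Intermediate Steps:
E = -10 (E = -8 - 2 = -10)
B = -9 (B = 1 - 10 = -9)
T(M) = -10 - 6*(5 + M)**2 (T(M) = -6*(5 + M)**2 - 10 = -10 - 6*(5 + M)**2)
T(B) - 32076 = (-10 - 6*(5 - 9)**2) - 32076 = (-10 - 6*(-4)**2) - 32076 = (-10 - 6*16) - 32076 = (-10 - 96) - 32076 = -106 - 32076 = -32182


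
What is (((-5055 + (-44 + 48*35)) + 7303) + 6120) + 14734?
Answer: 24738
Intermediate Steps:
(((-5055 + (-44 + 48*35)) + 7303) + 6120) + 14734 = (((-5055 + (-44 + 1680)) + 7303) + 6120) + 14734 = (((-5055 + 1636) + 7303) + 6120) + 14734 = ((-3419 + 7303) + 6120) + 14734 = (3884 + 6120) + 14734 = 10004 + 14734 = 24738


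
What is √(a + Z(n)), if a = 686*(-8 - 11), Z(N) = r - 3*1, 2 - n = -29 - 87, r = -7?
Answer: 2*I*√3261 ≈ 114.21*I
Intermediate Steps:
n = 118 (n = 2 - (-29 - 87) = 2 - 1*(-116) = 2 + 116 = 118)
Z(N) = -10 (Z(N) = -7 - 3*1 = -7 - 3 = -10)
a = -13034 (a = 686*(-19) = -13034)
√(a + Z(n)) = √(-13034 - 10) = √(-13044) = 2*I*√3261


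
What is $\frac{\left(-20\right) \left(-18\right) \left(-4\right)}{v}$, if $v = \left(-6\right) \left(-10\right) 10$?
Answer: $- \frac{12}{5} \approx -2.4$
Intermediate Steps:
$v = 600$ ($v = 60 \cdot 10 = 600$)
$\frac{\left(-20\right) \left(-18\right) \left(-4\right)}{v} = \frac{\left(-20\right) \left(-18\right) \left(-4\right)}{600} = 360 \left(-4\right) \frac{1}{600} = \left(-1440\right) \frac{1}{600} = - \frac{12}{5}$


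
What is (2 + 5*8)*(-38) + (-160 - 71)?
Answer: -1827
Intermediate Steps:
(2 + 5*8)*(-38) + (-160 - 71) = (2 + 40)*(-38) - 231 = 42*(-38) - 231 = -1596 - 231 = -1827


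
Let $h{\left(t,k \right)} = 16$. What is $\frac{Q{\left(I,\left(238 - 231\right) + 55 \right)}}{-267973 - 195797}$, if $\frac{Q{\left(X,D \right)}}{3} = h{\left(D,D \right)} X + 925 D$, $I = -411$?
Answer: $- \frac{25387}{77295} \approx -0.32844$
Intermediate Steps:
$Q{\left(X,D \right)} = 48 X + 2775 D$ ($Q{\left(X,D \right)} = 3 \left(16 X + 925 D\right) = 48 X + 2775 D$)
$\frac{Q{\left(I,\left(238 - 231\right) + 55 \right)}}{-267973 - 195797} = \frac{48 \left(-411\right) + 2775 \left(\left(238 - 231\right) + 55\right)}{-267973 - 195797} = \frac{-19728 + 2775 \left(7 + 55\right)}{-267973 - 195797} = \frac{-19728 + 2775 \cdot 62}{-463770} = \left(-19728 + 172050\right) \left(- \frac{1}{463770}\right) = 152322 \left(- \frac{1}{463770}\right) = - \frac{25387}{77295}$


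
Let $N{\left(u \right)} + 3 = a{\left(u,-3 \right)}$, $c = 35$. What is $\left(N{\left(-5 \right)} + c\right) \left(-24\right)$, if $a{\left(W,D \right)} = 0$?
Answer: $-768$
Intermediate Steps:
$N{\left(u \right)} = -3$ ($N{\left(u \right)} = -3 + 0 = -3$)
$\left(N{\left(-5 \right)} + c\right) \left(-24\right) = \left(-3 + 35\right) \left(-24\right) = 32 \left(-24\right) = -768$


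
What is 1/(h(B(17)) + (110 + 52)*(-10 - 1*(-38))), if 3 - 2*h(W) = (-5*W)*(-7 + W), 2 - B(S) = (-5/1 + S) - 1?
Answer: 2/9795 ≈ 0.00020419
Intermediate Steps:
B(S) = 8 - S (B(S) = 2 - ((-5/1 + S) - 1) = 2 - ((-5*1 + S) - 1) = 2 - ((-5 + S) - 1) = 2 - (-6 + S) = 2 + (6 - S) = 8 - S)
h(W) = 3/2 + 5*W*(-7 + W)/2 (h(W) = 3/2 - (-5*W)*(-7 + W)/2 = 3/2 - (-5)*W*(-7 + W)/2 = 3/2 + 5*W*(-7 + W)/2)
1/(h(B(17)) + (110 + 52)*(-10 - 1*(-38))) = 1/((3/2 - 35*(8 - 1*17)/2 + 5*(8 - 1*17)²/2) + (110 + 52)*(-10 - 1*(-38))) = 1/((3/2 - 35*(8 - 17)/2 + 5*(8 - 17)²/2) + 162*(-10 + 38)) = 1/((3/2 - 35/2*(-9) + (5/2)*(-9)²) + 162*28) = 1/((3/2 + 315/2 + (5/2)*81) + 4536) = 1/((3/2 + 315/2 + 405/2) + 4536) = 1/(723/2 + 4536) = 1/(9795/2) = 2/9795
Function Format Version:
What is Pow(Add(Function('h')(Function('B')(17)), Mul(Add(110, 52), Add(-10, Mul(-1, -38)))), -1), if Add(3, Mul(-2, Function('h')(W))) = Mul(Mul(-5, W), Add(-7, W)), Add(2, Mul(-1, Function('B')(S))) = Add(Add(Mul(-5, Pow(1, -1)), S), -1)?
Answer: Rational(2, 9795) ≈ 0.00020419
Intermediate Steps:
Function('B')(S) = Add(8, Mul(-1, S)) (Function('B')(S) = Add(2, Mul(-1, Add(Add(Mul(-5, Pow(1, -1)), S), -1))) = Add(2, Mul(-1, Add(Add(Mul(-5, 1), S), -1))) = Add(2, Mul(-1, Add(Add(-5, S), -1))) = Add(2, Mul(-1, Add(-6, S))) = Add(2, Add(6, Mul(-1, S))) = Add(8, Mul(-1, S)))
Function('h')(W) = Add(Rational(3, 2), Mul(Rational(5, 2), W, Add(-7, W))) (Function('h')(W) = Add(Rational(3, 2), Mul(Rational(-1, 2), Mul(Mul(-5, W), Add(-7, W)))) = Add(Rational(3, 2), Mul(Rational(-1, 2), Mul(-5, W, Add(-7, W)))) = Add(Rational(3, 2), Mul(Rational(5, 2), W, Add(-7, W))))
Pow(Add(Function('h')(Function('B')(17)), Mul(Add(110, 52), Add(-10, Mul(-1, -38)))), -1) = Pow(Add(Add(Rational(3, 2), Mul(Rational(-35, 2), Add(8, Mul(-1, 17))), Mul(Rational(5, 2), Pow(Add(8, Mul(-1, 17)), 2))), Mul(Add(110, 52), Add(-10, Mul(-1, -38)))), -1) = Pow(Add(Add(Rational(3, 2), Mul(Rational(-35, 2), Add(8, -17)), Mul(Rational(5, 2), Pow(Add(8, -17), 2))), Mul(162, Add(-10, 38))), -1) = Pow(Add(Add(Rational(3, 2), Mul(Rational(-35, 2), -9), Mul(Rational(5, 2), Pow(-9, 2))), Mul(162, 28)), -1) = Pow(Add(Add(Rational(3, 2), Rational(315, 2), Mul(Rational(5, 2), 81)), 4536), -1) = Pow(Add(Add(Rational(3, 2), Rational(315, 2), Rational(405, 2)), 4536), -1) = Pow(Add(Rational(723, 2), 4536), -1) = Pow(Rational(9795, 2), -1) = Rational(2, 9795)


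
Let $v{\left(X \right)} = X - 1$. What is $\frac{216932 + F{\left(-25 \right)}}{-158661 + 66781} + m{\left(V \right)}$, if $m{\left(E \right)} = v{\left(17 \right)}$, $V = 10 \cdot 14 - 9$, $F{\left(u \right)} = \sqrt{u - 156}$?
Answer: $\frac{313287}{22970} - \frac{i \sqrt{181}}{91880} \approx 13.639 - 0.00014643 i$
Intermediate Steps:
$v{\left(X \right)} = -1 + X$
$F{\left(u \right)} = \sqrt{-156 + u}$
$V = 131$ ($V = 140 - 9 = 131$)
$m{\left(E \right)} = 16$ ($m{\left(E \right)} = -1 + 17 = 16$)
$\frac{216932 + F{\left(-25 \right)}}{-158661 + 66781} + m{\left(V \right)} = \frac{216932 + \sqrt{-156 - 25}}{-158661 + 66781} + 16 = \frac{216932 + \sqrt{-181}}{-91880} + 16 = \left(216932 + i \sqrt{181}\right) \left(- \frac{1}{91880}\right) + 16 = \left(- \frac{54233}{22970} - \frac{i \sqrt{181}}{91880}\right) + 16 = \frac{313287}{22970} - \frac{i \sqrt{181}}{91880}$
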